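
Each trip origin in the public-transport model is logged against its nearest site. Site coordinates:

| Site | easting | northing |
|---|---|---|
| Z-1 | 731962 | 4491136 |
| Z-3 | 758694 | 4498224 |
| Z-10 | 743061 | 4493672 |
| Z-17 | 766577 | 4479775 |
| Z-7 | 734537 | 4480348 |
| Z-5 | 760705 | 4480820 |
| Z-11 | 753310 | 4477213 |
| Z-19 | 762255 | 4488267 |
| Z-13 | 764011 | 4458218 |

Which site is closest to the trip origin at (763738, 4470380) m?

Z-17

Squared distances to each site:
Z-1: 1440525712.000; Z-3: 800730272.000; Z-10: 970055593.000; Z-17: 96325946.000; Z-7: 952059425.000; Z-5: 118192689.000; Z-11: 155433073.000; Z-19: 322144058.000; Z-13: 147988773.000.
Minimum at Z-17.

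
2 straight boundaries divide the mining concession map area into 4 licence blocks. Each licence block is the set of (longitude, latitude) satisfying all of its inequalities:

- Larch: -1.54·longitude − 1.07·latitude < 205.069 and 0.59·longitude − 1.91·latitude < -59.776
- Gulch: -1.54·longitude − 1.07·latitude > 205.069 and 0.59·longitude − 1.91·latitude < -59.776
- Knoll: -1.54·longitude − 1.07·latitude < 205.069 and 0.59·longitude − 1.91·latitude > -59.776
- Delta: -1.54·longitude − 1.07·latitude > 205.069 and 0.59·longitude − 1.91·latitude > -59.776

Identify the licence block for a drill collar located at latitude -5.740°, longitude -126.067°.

Larch

-1.54·-126.067 − 1.07·-5.740 = 200.285, which is < 205.069
0.59·-126.067 − 1.91·-5.740 = -63.416, which is < -59.776
This sign pattern matches Larch.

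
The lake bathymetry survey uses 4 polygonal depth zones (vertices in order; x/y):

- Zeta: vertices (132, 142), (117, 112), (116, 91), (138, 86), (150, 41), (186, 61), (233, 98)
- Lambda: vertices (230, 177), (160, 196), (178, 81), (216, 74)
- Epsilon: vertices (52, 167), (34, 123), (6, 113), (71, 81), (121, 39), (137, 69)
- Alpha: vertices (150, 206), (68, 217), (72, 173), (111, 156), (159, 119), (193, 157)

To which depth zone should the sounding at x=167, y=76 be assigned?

Zeta

Cast a ray rightward from (167, 76). For each polygon, the edges (by vertex number in listed order) whose endpoints lie on opposite sides of y = 76, where each meets that height, and whether that is right or left of the point:
Zeta: 4–5 at x≈140.7 (left), 6–7 at x≈205.1 (right) → 1 crossing.
Lambda: 3–4 at x≈205.1 (right), 4–1 at x≈216.3 (right) → 2 crossings.
Epsilon: 4–5 at x≈77.0 (left), 6–1 at x≈130.9 (left) → 0 crossings.
Alpha: no edge straddles that height → 0 crossings.
Only Zeta has an odd count, so the point is inside Zeta.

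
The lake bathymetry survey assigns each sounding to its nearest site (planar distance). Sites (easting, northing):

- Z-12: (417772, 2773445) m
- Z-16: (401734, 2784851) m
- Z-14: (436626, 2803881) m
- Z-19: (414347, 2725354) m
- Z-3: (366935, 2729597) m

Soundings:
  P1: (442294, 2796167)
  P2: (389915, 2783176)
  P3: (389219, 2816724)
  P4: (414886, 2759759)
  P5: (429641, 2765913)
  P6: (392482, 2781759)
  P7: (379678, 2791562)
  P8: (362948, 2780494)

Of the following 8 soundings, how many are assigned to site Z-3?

0

P1 → Z-14
P2 → Z-16
P3 → Z-16
P4 → Z-12
P5 → Z-12
P6 → Z-16
P7 → Z-16
P8 → Z-16
0 of the 8 go to Z-3.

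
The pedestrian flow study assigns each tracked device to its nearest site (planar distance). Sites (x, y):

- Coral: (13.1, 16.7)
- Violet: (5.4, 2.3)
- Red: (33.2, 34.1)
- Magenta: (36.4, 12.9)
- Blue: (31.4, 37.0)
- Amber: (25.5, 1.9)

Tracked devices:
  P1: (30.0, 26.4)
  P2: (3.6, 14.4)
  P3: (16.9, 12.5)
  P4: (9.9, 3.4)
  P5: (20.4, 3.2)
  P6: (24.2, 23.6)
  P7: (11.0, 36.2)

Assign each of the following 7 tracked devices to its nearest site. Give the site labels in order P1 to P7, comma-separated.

Red, Coral, Coral, Violet, Amber, Coral, Coral

P1 → Red (d²=69.53)
P2 → Coral (d²=95.54)
P3 → Coral (d²=32.08)
P4 → Violet (d²=21.46)
P5 → Amber (d²=27.70)
P6 → Coral (d²=170.82)
P7 → Coral (d²=384.66)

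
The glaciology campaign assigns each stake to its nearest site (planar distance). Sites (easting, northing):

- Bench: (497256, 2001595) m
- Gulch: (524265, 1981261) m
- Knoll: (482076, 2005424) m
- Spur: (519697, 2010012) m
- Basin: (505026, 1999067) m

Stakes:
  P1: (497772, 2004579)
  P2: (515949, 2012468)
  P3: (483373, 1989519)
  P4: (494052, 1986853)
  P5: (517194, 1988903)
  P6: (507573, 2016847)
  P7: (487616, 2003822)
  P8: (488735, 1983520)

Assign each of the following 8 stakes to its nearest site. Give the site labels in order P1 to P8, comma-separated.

P1 → Bench (d²=9170512.00)
P2 → Spur (d²=20079440.00)
P3 → Knoll (d²=254651234.00)
P4 → Bench (d²=227592180.00)
P5 → Gulch (d²=108399205.00)
P6 → Spur (d²=193708601.00)
P7 → Knoll (d²=33258004.00)
P8 → Bench (d²=399313066.00)

Bench, Spur, Knoll, Bench, Gulch, Spur, Knoll, Bench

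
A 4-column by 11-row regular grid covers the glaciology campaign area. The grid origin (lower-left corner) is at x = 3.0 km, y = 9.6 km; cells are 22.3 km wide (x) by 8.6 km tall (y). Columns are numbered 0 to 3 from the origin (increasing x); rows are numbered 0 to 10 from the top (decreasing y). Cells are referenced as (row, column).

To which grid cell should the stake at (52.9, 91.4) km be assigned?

Column index: ⌊(52.9 − 3.0) / 22.3⌋ = ⌊2.238⌋ = 2
Row offset from origin: ⌊(91.4 − 9.6) / 8.6⌋ = ⌊9.512⌋ = 9 → row 1 (counted from top)

(1, 2)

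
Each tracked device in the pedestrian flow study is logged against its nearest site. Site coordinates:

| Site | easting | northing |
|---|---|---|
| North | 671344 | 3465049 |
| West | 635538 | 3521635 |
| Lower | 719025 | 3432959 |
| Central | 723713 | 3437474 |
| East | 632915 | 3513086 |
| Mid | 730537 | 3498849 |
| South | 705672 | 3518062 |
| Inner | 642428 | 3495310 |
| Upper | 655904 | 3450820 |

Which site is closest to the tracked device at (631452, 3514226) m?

Squared distances to each site:
North: 4009748993.000; West: 71588677.000; Lower: 14273355618.000; Central: 14402961625.000; East: 3439969.000; Mid: 10054289354.000; South: 5523323296.000; Inner: 478287632.000; Upper: 4618221140.000.
Minimum at East.

East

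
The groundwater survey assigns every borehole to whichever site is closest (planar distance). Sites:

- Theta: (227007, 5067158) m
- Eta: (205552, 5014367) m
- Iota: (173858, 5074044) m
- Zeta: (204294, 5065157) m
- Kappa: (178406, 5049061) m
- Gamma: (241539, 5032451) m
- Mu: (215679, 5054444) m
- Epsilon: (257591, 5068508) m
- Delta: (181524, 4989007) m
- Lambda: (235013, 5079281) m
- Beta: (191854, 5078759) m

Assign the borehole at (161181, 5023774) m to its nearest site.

Squared distances to each site:
Theta: 6215233732.000; Eta: 2057277290.000; Iota: 2687779229.000; Zeta: 3571283458.000; Kappa: 936132994.000; Gamma: 6532698493.000; Mu: 3910680904.000; Epsilon: 11296018856.000; Delta: 1622581938.000; Lambda: 8532191273.000; Beta: 3964183154.000.
Minimum at Kappa.

Kappa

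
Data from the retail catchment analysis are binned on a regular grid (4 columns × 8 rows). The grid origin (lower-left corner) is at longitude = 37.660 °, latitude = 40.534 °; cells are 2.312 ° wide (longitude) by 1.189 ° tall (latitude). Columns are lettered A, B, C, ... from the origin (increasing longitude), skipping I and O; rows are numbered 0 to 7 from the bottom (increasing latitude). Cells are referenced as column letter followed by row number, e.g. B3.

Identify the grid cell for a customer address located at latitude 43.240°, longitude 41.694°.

Column index: ⌊(41.694 − 37.660) / 2.312⌋ = ⌊1.745⌋ = 1 → column B
Row offset from origin: ⌊(43.240 − 40.534) / 1.189⌋ = ⌊2.276⌋ = 2 → row 2

B2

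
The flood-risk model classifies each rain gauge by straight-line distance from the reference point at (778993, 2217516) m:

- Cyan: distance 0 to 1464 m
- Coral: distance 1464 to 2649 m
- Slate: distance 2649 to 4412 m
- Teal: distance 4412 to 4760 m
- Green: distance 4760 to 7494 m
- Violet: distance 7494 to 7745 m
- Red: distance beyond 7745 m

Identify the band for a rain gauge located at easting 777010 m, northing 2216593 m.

Coral

Distance = √((777010−778993)² + (2216593−2217516)²) = √(3932289.000 + 851929.000) = 2187.286 m.
1464 ≤ 2187.286 < 2649 → Coral.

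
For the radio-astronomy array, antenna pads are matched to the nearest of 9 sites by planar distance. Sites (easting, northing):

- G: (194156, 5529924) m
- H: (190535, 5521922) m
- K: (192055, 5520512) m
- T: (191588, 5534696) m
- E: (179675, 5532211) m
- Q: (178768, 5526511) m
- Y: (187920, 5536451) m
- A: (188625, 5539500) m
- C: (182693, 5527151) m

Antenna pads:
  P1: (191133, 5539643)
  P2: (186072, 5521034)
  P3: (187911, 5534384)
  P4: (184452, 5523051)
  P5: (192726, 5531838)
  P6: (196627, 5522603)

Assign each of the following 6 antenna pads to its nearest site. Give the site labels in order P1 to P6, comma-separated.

P1 → A (d²=6310513.00)
P2 → H (d²=20706913.00)
P3 → Y (d²=4272570.00)
P4 → C (d²=19904081.00)
P5 → G (d²=5708296.00)
P6 → K (d²=25275465.00)

A, H, Y, C, G, K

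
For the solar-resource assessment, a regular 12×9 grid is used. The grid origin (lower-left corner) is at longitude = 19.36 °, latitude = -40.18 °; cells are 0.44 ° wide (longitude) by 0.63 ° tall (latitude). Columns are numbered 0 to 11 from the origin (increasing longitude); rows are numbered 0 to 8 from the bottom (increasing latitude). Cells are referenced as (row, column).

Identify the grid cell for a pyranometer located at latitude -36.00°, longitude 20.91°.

(6, 3)

Column index: ⌊(20.91 − 19.36) / 0.44⌋ = ⌊3.523⌋ = 3
Row offset from origin: ⌊(-36.00 − -40.18) / 0.63⌋ = ⌊6.635⌋ = 6 → row 6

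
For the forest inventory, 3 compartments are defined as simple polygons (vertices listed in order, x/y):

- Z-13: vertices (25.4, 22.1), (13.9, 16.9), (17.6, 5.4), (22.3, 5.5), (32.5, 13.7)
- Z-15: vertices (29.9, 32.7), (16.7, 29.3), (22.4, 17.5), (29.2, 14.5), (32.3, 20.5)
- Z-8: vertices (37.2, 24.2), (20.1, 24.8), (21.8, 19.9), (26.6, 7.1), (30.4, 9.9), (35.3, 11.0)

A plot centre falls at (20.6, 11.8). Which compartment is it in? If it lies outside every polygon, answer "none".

Z-13

Cast a ray rightward from (20.6, 11.8). For each polygon, the edges (by vertex number in listed order) whose endpoints lie on opposite sides of y = 11.8, where each meets that height, and whether that is right or left of the point:
Z-13: 2–3 at x≈15.54 (left), 4–5 at x≈30.14 (right) → 1 crossing.
Z-15: no edge straddles that height → 0 crossings.
Z-8: 3–4 at x≈24.84 (right), 6–1 at x≈35.42 (right) → 2 crossings.
Only Z-13 has an odd count, so the point is inside Z-13.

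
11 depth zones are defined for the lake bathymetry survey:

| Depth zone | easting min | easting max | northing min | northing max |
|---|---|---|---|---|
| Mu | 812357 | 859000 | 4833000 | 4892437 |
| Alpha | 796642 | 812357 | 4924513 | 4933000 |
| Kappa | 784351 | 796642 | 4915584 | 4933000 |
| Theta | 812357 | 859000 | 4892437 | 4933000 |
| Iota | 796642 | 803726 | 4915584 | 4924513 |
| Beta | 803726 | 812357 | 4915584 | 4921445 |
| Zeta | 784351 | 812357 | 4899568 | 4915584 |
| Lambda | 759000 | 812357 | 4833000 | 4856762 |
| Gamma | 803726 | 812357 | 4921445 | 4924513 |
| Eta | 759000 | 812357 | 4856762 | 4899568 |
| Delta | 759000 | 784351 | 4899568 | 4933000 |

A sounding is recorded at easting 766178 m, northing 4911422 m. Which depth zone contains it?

Delta

The point has easting = 766178 and northing = 4911422.
Only Delta satisfies 759000 ≤ easting ≤ 784351 and 4899568 ≤ northing ≤ 4933000.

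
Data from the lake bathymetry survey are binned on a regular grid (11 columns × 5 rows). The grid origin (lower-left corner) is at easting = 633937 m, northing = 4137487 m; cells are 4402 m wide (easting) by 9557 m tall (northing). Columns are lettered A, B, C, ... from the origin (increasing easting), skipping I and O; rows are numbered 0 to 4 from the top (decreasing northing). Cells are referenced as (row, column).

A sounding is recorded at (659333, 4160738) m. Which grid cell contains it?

Column index: ⌊(659333 − 633937) / 4402⌋ = ⌊5.769⌋ = 5 → column F
Row offset from origin: ⌊(4160738 − 4137487) / 9557⌋ = ⌊2.433⌋ = 2 → row 2 (counted from top)

(2, F)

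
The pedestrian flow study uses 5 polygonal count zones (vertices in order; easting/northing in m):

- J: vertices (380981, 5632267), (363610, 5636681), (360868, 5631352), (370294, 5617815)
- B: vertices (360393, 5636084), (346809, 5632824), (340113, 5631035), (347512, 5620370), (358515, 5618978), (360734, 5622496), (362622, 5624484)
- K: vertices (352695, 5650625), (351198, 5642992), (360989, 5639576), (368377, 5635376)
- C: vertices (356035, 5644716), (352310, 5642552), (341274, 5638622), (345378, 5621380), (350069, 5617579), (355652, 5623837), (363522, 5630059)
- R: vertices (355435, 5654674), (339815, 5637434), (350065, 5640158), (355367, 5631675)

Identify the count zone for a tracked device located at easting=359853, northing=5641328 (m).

Cast a ray rightward from (359853, 5641328). For each polygon, the edges (by vertex number in listed order) whose endpoints lie on opposite sides of northing = 5641328, where each meets that height, and whether that is right or left of the point:
J: no edge straddles that height → 0 crossings.
B: no edge straddles that height → 0 crossings.
K: 2–3 at easting≈355967.4 (left), 4–1 at easting≈362256.0 (right) → 1 crossing.
C: 2–3 at easting≈348872.8 (left), 7–1 at easting≈357765.6 (left) → 0 crossings.
R: 1–2 at easting≈343343.1 (left), 4–1 at easting≈355395.5 (left) → 0 crossings.
Only K has an odd count, so the point is inside K.

K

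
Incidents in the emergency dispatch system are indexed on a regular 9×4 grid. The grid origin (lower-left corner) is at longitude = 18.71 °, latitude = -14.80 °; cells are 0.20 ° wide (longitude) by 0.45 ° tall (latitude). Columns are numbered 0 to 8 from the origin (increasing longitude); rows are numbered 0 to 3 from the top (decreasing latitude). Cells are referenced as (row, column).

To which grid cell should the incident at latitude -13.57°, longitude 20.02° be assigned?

Column index: ⌊(20.02 − 18.71) / 0.20⌋ = ⌊6.550⌋ = 6
Row offset from origin: ⌊(-13.57 − -14.80) / 0.45⌋ = ⌊2.733⌋ = 2 → row 1 (counted from top)

(1, 6)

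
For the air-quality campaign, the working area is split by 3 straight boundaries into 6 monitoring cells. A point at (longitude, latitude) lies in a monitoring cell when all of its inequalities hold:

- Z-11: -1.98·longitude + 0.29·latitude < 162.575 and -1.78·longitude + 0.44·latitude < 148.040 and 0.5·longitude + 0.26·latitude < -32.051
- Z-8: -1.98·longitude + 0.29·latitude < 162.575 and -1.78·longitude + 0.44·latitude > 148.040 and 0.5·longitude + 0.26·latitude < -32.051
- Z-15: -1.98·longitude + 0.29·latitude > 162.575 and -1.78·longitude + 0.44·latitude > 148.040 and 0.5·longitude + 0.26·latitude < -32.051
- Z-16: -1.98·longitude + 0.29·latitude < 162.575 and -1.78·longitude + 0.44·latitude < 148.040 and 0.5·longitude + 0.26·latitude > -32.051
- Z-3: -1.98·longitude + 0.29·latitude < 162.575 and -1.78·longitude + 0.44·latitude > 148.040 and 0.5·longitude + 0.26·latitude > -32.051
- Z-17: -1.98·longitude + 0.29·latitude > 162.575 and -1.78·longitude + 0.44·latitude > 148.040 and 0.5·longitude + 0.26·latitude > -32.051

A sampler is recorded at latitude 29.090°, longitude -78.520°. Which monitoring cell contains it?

Z-17

-1.98·-78.520 + 0.29·29.090 = 163.906, which is > 162.575
-1.78·-78.520 + 0.44·29.090 = 152.565, which is > 148.040
0.5·-78.520 + 0.26·29.090 = -31.697, which is > -32.051
This sign pattern matches Z-17.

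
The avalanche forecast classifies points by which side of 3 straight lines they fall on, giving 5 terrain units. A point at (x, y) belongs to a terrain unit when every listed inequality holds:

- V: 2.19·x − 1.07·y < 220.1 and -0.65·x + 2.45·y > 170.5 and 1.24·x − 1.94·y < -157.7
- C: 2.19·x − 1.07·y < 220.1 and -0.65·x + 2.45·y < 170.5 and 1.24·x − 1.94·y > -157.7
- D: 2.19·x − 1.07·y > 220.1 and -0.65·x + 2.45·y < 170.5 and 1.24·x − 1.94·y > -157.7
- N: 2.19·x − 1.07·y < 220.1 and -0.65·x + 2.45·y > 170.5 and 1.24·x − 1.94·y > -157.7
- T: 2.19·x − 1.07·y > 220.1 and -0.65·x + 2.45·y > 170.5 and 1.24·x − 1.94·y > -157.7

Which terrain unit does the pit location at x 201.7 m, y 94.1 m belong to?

2.19·201.7 − 1.07·94.1 = 341.036, which is > 220.1
-0.65·201.7 + 2.45·94.1 = 99.440, which is < 170.5
1.24·201.7 − 1.94·94.1 = 67.554, which is > -157.7
This sign pattern matches D.

D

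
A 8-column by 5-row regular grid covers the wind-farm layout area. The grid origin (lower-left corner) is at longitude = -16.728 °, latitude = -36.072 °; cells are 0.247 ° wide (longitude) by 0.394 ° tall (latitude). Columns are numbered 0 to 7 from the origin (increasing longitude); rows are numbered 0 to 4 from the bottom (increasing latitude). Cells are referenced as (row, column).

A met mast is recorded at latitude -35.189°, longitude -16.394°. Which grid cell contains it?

Column index: ⌊(-16.394 − -16.728) / 0.247⌋ = ⌊1.352⌋ = 1
Row offset from origin: ⌊(-35.189 − -36.072) / 0.394⌋ = ⌊2.241⌋ = 2 → row 2

(2, 1)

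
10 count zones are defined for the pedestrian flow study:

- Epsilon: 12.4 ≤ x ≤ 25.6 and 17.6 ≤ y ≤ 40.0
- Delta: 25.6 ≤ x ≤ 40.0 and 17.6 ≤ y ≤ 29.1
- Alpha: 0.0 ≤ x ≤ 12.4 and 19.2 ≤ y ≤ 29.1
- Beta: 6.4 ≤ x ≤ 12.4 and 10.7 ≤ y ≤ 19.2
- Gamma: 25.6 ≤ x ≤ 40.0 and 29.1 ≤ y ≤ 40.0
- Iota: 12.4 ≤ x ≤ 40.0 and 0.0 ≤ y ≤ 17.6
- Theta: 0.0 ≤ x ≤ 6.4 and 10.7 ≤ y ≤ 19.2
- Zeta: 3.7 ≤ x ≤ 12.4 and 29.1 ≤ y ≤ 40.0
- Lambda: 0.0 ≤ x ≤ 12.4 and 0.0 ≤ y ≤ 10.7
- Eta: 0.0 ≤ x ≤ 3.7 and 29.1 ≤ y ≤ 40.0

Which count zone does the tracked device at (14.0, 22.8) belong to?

The point has x = 14.0 and y = 22.8.
Only Epsilon satisfies 12.4 ≤ x ≤ 25.6 and 17.6 ≤ y ≤ 40.0.

Epsilon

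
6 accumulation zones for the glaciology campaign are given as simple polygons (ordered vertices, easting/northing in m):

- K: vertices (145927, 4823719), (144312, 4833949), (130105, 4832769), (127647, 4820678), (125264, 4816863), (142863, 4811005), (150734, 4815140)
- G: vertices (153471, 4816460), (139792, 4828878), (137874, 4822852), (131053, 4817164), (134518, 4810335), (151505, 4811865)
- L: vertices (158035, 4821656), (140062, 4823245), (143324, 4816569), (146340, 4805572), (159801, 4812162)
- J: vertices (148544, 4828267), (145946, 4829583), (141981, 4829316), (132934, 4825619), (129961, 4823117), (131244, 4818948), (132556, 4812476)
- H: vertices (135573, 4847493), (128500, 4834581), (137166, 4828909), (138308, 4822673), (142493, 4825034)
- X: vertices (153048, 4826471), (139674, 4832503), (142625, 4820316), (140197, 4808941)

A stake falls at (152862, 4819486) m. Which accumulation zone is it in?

Cast a ray rightward from (152862, 4819486). For each polygon, the edges (by vertex number in listed order) whose endpoints lie on opposite sides of northing = 4819486, where each meets that height, and whether that is right or left of the point:
K: 4–5 at easting≈126902.4 (left), 7–1 at easting≈148298.8 (left) → 0 crossings.
G: 1–2 at easting≈150137.7 (left), 3–4 at easting≈133837.5 (left) → 0 crossings.
L: 2–3 at easting≈141898.7 (left), 5–1 at easting≈158438.6 (right) → 1 crossing.
J: 5–6 at easting≈131078.4 (left), 7–1 at easting≈139653.5 (left) → 0 crossings.
H: no edge straddles that height → 0 crossings.
X: 3–4 at easting≈142447.8 (left), 4–1 at easting≈147927.4 (left) → 0 crossings.
Only L has an odd count, so the point is inside L.

L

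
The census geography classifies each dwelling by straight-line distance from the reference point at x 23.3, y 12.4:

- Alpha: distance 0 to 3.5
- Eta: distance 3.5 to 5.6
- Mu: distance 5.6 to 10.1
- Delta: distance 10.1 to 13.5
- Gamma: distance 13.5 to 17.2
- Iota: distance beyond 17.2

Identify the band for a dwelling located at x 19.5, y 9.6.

Eta

Distance = √((19.5−23.3)² + (9.6−12.4)²) = √(14.440 + 7.840) = 4.720.
3.5 ≤ 4.720 < 5.6 → Eta.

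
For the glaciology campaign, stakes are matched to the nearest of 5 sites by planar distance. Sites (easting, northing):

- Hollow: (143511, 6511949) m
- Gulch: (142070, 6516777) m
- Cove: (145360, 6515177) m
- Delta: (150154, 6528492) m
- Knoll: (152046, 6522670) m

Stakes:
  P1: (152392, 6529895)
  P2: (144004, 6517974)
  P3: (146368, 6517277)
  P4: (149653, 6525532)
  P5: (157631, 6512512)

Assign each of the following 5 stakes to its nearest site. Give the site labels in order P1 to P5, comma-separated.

Delta, Gulch, Cove, Delta, Knoll

P1 → Delta (d²=6977053.00)
P2 → Gulch (d²=5173165.00)
P3 → Cove (d²=5426064.00)
P4 → Delta (d²=9012601.00)
P5 → Knoll (d²=134377189.00)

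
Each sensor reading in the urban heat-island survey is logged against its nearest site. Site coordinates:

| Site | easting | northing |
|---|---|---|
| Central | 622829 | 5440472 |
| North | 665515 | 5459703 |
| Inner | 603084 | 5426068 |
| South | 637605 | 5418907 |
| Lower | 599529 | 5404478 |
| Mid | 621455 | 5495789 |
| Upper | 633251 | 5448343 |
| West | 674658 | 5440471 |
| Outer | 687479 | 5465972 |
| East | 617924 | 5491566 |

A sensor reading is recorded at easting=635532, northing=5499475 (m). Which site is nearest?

Squared distances to each site:
Central: 3642720218.000; North: 2480792273.000; Inner: 6441460353.000; South: 6495499953.000; Lower: 10320646018.000; Mid: 211748525.000; Upper: 2619684385.000; West: 5012315892.000; Outer: 3820941818.000; East: 372593945.000.
Minimum at Mid.

Mid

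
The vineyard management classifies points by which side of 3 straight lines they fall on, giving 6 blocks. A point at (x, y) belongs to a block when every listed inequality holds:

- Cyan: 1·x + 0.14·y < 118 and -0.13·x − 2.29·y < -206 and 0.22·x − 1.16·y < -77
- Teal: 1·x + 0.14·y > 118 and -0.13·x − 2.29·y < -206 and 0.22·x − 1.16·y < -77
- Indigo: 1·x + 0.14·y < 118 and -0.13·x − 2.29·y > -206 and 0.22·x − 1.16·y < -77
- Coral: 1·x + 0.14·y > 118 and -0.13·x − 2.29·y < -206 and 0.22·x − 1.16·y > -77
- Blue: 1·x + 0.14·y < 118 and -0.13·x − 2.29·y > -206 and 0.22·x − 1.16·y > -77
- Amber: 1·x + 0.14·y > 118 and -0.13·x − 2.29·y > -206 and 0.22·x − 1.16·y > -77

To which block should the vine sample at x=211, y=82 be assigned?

Coral

1·211 + 0.14·82 = 222.480, which is > 118
-0.13·211 − 2.29·82 = -215.210, which is < -206
0.22·211 − 1.16·82 = -48.700, which is > -77
This sign pattern matches Coral.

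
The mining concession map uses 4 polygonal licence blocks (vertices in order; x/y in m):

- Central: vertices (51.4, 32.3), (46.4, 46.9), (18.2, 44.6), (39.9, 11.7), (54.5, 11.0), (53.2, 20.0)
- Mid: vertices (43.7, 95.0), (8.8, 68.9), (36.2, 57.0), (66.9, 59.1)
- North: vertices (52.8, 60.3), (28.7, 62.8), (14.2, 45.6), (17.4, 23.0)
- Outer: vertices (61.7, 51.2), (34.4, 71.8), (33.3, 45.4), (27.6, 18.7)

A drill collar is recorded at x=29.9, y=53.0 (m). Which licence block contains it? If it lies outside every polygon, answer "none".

Cast a ray rightward from (29.9, 53.0). For each polygon, the edges (by vertex number in listed order) whose endpoints lie on opposite sides of y = 53.0, where each meets that height, and whether that is right or left of the point:
Central: no edge straddles that height → 0 crossings.
Mid: no edge straddles that height → 0 crossings.
North: 2–3 at x≈20.44 (left), 4–1 at x≈45.87 (right) → 1 crossing.
Outer: 1–2 at x≈59.31 (right), 2–3 at x≈33.62 (right) → 2 crossings.
Only North has an odd count, so the point is inside North.

North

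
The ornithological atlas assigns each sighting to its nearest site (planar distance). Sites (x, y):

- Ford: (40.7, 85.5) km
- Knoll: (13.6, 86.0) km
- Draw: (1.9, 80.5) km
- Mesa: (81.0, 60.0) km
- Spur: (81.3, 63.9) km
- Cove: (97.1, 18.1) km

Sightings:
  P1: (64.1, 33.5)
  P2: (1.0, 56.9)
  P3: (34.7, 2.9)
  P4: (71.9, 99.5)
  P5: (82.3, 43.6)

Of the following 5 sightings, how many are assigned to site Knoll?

0

P1 → Mesa
P2 → Draw
P3 → Cove
P4 → Ford
P5 → Mesa
0 of the 5 go to Knoll.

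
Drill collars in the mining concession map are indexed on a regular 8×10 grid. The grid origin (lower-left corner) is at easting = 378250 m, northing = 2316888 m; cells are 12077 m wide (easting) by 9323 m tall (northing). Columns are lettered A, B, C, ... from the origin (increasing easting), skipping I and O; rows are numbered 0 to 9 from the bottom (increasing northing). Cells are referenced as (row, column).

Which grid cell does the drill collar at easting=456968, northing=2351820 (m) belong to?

(3, G)

Column index: ⌊(456968 − 378250) / 12077⌋ = ⌊6.518⌋ = 6 → column G
Row offset from origin: ⌊(2351820 − 2316888) / 9323⌋ = ⌊3.747⌋ = 3 → row 3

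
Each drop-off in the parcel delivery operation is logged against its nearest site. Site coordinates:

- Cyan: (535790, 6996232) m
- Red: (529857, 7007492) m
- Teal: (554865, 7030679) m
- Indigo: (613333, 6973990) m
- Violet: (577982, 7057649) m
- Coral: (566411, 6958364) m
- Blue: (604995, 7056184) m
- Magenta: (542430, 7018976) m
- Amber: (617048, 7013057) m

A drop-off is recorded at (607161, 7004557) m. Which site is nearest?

Amber

Squared distances to each site:
Cyan: 5163125266.000; Red: 5984522641.000; Teal: 3417230500.000; Indigo: 972435073.000; Violet: 3670174505.000; Coral: 3794355749.000; Blue: 2670038685.000; Magenta: 4398009922.000; Amber: 170002769.000.
Minimum at Amber.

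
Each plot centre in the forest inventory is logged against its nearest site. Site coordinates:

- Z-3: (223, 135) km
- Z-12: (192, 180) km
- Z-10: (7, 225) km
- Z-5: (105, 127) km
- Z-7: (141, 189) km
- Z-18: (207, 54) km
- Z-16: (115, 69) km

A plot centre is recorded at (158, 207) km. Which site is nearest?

Z-7

Squared distances to each site:
Z-3: 9409.000; Z-12: 1885.000; Z-10: 23125.000; Z-5: 9209.000; Z-7: 613.000; Z-18: 25810.000; Z-16: 20893.000.
Minimum at Z-7.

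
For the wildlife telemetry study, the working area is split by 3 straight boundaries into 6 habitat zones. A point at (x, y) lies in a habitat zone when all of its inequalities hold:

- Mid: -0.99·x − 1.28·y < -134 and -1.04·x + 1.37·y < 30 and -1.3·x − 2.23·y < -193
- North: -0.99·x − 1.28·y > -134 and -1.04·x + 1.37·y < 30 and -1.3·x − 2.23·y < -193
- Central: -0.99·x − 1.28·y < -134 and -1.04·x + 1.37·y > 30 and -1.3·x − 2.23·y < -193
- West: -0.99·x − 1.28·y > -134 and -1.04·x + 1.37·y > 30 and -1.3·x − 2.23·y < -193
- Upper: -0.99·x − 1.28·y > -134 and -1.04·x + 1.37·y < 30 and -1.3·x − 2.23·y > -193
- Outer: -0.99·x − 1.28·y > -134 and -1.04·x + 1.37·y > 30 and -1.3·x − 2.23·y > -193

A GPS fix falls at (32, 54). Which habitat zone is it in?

-0.99·32 − 1.28·54 = -100.800, which is > -134
-1.04·32 + 1.37·54 = 40.700, which is > 30
-1.3·32 − 2.23·54 = -162.020, which is > -193
This sign pattern matches Outer.

Outer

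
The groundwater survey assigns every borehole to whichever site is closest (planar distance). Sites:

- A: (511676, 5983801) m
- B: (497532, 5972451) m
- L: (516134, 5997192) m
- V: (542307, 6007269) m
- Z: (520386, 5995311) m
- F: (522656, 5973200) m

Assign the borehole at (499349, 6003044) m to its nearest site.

Squared distances to each site:
A: 522247978.000; B: 939233138.000; L: 315982129.000; V: 1863240389.000; Z: 502354658.000; F: 1433880585.000.
Minimum at L.

L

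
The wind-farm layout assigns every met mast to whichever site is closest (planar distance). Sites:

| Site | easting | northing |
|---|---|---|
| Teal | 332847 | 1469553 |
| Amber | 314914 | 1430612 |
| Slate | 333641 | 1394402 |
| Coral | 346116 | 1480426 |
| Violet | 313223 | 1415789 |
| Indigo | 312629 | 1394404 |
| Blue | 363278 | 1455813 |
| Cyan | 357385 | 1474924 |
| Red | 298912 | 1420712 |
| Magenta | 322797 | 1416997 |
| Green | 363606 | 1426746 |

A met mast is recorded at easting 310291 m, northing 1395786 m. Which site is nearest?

Squared distances to each site:
Teal: 5950343425.000; Amber: 1234222405.000; Slate: 547137956.000; Coral: 8447360225.000; Violet: 408716633.000; Indigo: 7376168.000; Blue: 6410862898.000; Cyan: 8480667880.000; Red: 750787117.000; Magenta: 606306557.000; Green: 3801010825.000.
Minimum at Indigo.

Indigo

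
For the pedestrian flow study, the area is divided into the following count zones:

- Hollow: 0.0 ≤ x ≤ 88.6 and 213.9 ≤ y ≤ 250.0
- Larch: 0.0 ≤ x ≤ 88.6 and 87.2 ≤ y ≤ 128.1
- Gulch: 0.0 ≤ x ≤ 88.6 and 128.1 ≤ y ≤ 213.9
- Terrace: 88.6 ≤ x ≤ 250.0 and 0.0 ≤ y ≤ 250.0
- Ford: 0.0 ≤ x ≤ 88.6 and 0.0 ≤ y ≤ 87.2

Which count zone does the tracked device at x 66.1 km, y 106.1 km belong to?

Larch

The point has x = 66.1 and y = 106.1.
Only Larch satisfies 0.0 ≤ x ≤ 88.6 and 87.2 ≤ y ≤ 128.1.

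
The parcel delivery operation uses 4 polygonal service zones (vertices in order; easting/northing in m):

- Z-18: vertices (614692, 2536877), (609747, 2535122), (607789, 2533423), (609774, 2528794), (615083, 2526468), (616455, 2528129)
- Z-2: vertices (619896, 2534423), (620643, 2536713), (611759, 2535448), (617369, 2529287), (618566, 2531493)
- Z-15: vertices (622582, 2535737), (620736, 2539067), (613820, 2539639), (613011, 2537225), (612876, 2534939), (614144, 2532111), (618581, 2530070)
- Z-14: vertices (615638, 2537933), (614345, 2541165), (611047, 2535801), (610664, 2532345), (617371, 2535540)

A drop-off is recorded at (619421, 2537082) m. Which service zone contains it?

Cast a ray rightward from (619421, 2537082). For each polygon, the edges (by vertex number in listed order) whose endpoints lie on opposite sides of northing = 2537082, where each meets that height, and whether that is right or left of the point:
Z-18: no edge straddles that height → 0 crossings.
Z-2: no edge straddles that height → 0 crossings.
Z-15: 1–2 at easting≈621836.4 (right), 4–5 at easting≈613002.6 (left) → 1 crossing.
Z-14: 2–3 at easting≈611834.6 (left), 5–1 at easting≈616254.3 (left) → 0 crossings.
Only Z-15 has an odd count, so the point is inside Z-15.

Z-15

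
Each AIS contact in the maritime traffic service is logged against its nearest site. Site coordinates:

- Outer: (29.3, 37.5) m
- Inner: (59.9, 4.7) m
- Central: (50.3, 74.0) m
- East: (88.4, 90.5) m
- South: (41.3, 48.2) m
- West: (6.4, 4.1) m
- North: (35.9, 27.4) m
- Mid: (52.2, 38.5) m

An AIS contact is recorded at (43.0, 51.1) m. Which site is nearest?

Squared distances to each site:
Outer: 372.650; Inner: 2438.570; Central: 577.700; East: 3613.520; South: 11.300; West: 3548.560; North: 612.100; Mid: 243.400.
Minimum at South.

South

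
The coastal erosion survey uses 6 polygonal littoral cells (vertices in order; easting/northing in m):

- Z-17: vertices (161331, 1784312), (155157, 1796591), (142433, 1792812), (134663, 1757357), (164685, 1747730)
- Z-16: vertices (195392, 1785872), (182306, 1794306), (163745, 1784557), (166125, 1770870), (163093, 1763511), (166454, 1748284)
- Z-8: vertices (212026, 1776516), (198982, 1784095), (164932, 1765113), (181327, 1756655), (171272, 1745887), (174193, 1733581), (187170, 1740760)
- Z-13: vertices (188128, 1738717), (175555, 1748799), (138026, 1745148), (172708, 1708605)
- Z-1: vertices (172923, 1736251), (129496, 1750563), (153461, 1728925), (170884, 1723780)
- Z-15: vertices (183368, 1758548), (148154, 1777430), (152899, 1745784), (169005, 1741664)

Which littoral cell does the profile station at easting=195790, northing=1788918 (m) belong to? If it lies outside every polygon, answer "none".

Cast a ray rightward from (195790, 1788918). For each polygon, the edges (by vertex number in listed order) whose endpoints lie on opposite sides of northing = 1788918, where each meets that height, and whether that is right or left of the point:
Z-17: 1–2 at easting≈159015.1 (left), 3–4 at easting≈141579.6 (left) → 0 crossings.
Z-16: 1–2 at easting≈190665.9 (left), 2–3 at easting≈172047.9 (left) → 0 crossings.
Z-8: no edge straddles that height → 0 crossings.
Z-13: no edge straddles that height → 0 crossings.
Z-1: no edge straddles that height → 0 crossings.
Z-15: no edge straddles that height → 0 crossings.
All counts are even, so the point lies outside every listed polygon.

none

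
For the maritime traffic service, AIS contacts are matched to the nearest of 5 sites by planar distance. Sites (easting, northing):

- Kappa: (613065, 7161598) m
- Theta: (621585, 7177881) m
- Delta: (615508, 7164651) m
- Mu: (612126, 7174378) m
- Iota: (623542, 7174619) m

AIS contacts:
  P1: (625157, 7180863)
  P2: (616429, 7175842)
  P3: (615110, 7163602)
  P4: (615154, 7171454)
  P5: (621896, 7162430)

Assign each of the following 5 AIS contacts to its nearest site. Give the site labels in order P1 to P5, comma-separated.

P1 → Theta (d²=21651508.00)
P2 → Mu (d²=20659105.00)
P3 → Delta (d²=1258805.00)
P4 → Mu (d²=17718560.00)
P5 → Delta (d²=45739385.00)

Theta, Mu, Delta, Mu, Delta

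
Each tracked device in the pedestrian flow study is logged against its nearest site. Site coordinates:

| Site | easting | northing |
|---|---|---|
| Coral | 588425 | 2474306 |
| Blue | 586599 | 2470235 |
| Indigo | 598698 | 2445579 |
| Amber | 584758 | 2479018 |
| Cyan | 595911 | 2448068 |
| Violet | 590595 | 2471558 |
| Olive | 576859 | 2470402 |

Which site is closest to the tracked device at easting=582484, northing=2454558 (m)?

Squared distances to each site:
Coral: 425278985.000; Blue: 262701554.000; Indigo: 343516237.000; Amber: 603462676.000; Cyan: 222404429.000; Violet: 354788321.000; Olive: 282672961.000.
Minimum at Cyan.

Cyan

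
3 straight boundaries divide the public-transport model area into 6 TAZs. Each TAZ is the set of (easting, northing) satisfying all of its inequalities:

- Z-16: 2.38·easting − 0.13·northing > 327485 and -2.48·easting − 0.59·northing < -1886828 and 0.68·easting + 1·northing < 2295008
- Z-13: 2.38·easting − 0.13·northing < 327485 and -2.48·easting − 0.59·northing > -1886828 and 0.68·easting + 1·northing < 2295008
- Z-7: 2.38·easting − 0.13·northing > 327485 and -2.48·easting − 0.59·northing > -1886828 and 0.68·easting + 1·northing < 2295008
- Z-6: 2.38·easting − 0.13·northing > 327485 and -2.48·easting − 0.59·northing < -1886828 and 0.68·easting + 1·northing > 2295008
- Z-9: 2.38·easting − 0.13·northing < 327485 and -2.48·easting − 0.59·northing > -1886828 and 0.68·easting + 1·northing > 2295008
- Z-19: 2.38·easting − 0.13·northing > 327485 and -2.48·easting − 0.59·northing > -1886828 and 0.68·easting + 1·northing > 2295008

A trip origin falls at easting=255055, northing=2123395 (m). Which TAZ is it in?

Z-19

2.38·255055 − 0.13·2123395 = 330989.550, which is > 327485
-2.48·255055 − 0.59·2123395 = -1885339.450, which is > -1886828
0.68·255055 + 1·2123395 = 2296832.400, which is > 2295008
This sign pattern matches Z-19.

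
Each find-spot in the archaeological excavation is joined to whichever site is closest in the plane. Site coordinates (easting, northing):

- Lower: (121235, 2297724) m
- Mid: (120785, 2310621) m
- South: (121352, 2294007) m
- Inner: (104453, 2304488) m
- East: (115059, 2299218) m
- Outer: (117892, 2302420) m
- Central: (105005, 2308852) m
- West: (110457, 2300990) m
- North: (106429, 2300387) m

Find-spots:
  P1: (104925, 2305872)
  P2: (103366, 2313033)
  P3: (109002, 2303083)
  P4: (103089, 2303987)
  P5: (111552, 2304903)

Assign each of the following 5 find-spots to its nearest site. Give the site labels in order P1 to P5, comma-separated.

Inner, Central, West, Inner, West

P1 → Inner (d²=2138240.00)
P2 → Central (d²=20167082.00)
P3 → West (d²=6497674.00)
P4 → Inner (d²=2111497.00)
P5 → West (d²=16510594.00)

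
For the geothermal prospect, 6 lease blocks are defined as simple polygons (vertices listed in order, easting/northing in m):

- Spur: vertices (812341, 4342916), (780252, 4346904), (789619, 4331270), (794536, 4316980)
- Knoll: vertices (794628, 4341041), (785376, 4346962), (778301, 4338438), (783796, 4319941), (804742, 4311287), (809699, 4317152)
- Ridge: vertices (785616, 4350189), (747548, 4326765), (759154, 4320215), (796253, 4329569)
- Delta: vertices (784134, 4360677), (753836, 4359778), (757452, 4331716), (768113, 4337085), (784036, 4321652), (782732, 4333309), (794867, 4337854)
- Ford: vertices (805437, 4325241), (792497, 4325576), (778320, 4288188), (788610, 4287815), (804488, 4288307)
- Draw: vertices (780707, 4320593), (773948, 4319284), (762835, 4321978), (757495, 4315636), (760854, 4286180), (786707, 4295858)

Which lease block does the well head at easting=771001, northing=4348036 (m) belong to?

Delta

Cast a ray rightward from (771001, 4348036). For each polygon, the edges (by vertex number in listed order) whose endpoints lie on opposite sides of northing = 4348036, where each meets that height, and whether that is right or left of the point:
Spur: no edge straddles that height → 0 crossings.
Knoll: no edge straddles that height → 0 crossings.
Ridge: 1–2 at easting≈782117.0 (right), 4–1 at easting≈786726.6 (right) → 2 crossings.
Delta: 2–3 at easting≈755349.0 (left), 7–1 at easting≈790078.7 (right) → 1 crossing.
Ford: no edge straddles that height → 0 crossings.
Draw: no edge straddles that height → 0 crossings.
Only Delta has an odd count, so the point is inside Delta.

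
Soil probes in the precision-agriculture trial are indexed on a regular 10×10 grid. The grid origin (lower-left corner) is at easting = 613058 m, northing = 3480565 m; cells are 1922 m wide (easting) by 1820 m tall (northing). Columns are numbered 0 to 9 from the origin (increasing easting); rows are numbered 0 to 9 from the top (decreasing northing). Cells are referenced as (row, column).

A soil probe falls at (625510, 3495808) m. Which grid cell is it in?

(1, 6)

Column index: ⌊(625510 − 613058) / 1922⌋ = ⌊6.479⌋ = 6
Row offset from origin: ⌊(3495808 − 3480565) / 1820⌋ = ⌊8.375⌋ = 8 → row 1 (counted from top)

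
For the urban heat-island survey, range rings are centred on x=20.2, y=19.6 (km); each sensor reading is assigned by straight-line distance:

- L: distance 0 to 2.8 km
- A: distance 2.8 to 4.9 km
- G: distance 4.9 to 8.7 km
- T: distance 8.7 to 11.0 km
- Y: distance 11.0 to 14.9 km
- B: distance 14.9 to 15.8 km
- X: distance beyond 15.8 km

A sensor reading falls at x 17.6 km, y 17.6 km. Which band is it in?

Distance = √((17.6−20.2)² + (17.6−19.6)²) = √(6.760 + 4.000) = 3.280 km.
2.8 ≤ 3.280 < 4.9 → A.

A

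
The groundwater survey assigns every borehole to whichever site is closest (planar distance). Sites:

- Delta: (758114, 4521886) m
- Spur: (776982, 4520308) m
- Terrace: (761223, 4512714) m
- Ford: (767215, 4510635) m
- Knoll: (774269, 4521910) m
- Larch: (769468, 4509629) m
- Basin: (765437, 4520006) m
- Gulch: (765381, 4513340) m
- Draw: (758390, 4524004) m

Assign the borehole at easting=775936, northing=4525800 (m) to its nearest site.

Knoll

Squared distances to each site:
Delta: 332943080.000; Spur: 31256180.000; Terrace: 387715765.000; Ford: 306033066.000; Knoll: 17910989.000; Larch: 303336265.000; Basin: 143799437.000; Gulch: 266659625.000; Draw: 311087732.000.
Minimum at Knoll.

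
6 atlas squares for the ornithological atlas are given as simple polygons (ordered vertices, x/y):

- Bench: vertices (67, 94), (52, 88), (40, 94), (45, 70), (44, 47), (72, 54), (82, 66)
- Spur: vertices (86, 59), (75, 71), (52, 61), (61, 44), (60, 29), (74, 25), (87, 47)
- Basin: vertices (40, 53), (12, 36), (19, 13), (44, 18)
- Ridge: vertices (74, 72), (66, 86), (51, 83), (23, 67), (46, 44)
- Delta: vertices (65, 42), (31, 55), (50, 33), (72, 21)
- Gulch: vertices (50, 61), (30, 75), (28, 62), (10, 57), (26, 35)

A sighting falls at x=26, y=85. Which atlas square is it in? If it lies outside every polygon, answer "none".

Cast a ray rightward from (26, 85). For each polygon, the edges (by vertex number in listed order) whose endpoints lie on opposite sides of y = 85, where each meets that height, and whether that is right or left of the point:
Bench: 3–4 at x≈41.9 (right), 7–1 at x≈71.8 (right) → 2 crossings.
Spur: no edge straddles that height → 0 crossings.
Basin: no edge straddles that height → 0 crossings.
Ridge: 1–2 at x≈66.6 (right), 2–3 at x≈61.0 (right) → 2 crossings.
Delta: no edge straddles that height → 0 crossings.
Gulch: no edge straddles that height → 0 crossings.
All counts are even, so the point lies outside every listed polygon.

none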